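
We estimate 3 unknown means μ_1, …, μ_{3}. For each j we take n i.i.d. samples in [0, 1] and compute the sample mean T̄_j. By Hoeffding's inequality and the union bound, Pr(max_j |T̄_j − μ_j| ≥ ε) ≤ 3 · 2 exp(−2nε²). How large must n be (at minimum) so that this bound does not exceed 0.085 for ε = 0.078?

Need 2·3·exp(−2nε²) ≤ 0.085, i.e. exp(−2nε²) ≤ 0.085/6.
So 2nε² ≥ ln(6/0.085) = 4.256863.
Hence n ≥ 4.256863/(2·0.078²) = 349.841.
The smallest integer n is 350.

350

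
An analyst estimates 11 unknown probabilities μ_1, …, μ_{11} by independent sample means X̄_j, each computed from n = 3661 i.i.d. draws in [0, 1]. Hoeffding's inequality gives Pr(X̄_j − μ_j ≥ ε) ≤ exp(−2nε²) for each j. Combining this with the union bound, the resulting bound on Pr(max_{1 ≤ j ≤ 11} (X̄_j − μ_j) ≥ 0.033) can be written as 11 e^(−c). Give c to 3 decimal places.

Union bound over the 11 events: Pr(max_{1 ≤ j ≤ 11} (X̄_j − μ_j) ≥ 0.033) ≤ 11·exp(−2nε²) = 11 exp(−2·3661·0.033²).
So c = 2·3661·0.033² = 7.9737.

7.974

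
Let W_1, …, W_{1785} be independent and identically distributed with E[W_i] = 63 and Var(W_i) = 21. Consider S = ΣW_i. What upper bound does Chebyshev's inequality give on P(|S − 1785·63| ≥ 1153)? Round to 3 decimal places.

Var(S) = n·Var(W_i) = 1785·21 = 37485.
Chebyshev: P(|S − 1785·63| ≥ 1153) ≤ Var(S)/1153² = 37485/1329409 = 0.0282.

0.028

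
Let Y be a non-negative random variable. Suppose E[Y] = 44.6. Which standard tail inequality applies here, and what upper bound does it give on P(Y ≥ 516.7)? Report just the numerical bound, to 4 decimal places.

Only the mean of a non-negative variable is known, so Markov's inequality is the applicable tail bound.
Markov's inequality: for a non-negative random variable, P(Y ≥ a) ≤ E[Y]/a.
Here E[Y] = 44.6 and a = 516.7, so the bound is 44.6/516.7 = 0.0863.

0.0863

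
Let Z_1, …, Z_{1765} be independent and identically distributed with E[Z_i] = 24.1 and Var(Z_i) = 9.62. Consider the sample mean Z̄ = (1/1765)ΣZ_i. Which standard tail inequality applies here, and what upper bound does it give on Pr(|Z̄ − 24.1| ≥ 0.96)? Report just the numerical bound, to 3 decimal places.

With mean and variance of each term known, Chebyshev's inequality bounds the deviation of the sum (or sample mean).
Var(Z̄) = Var(Z_i)/n = 9.62/1765 = 0.0054504.
Chebyshev: Pr(|Z̄ − 24.1| ≥ 0.96) ≤ Var(Z̄)/(0.96)² = 9.62/(1765·0.96²) = 0.0059.

0.006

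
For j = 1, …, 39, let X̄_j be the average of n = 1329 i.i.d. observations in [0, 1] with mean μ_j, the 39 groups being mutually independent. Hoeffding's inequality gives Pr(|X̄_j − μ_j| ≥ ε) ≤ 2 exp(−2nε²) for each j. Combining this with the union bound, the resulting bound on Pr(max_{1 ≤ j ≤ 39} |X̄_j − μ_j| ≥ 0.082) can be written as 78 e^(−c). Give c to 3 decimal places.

17.872

Union bound over the 39 events: Pr(max_{1 ≤ j ≤ 39} |X̄_j − μ_j| ≥ 0.082) ≤ 39·2·exp(−2nε²) = 78 exp(−2·1329·0.082²).
So c = 2·1329·0.082² = 17.8724.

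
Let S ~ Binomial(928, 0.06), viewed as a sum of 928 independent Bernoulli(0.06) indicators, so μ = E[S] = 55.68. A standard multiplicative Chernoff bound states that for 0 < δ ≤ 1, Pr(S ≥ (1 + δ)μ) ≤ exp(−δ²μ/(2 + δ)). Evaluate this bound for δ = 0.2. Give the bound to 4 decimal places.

0.3634

Exponent = δ²μ/(2 + δ) = 0.2²·55.68/2.2 = 1.0124.
Bound = exp(−1.0124) = 0.36336.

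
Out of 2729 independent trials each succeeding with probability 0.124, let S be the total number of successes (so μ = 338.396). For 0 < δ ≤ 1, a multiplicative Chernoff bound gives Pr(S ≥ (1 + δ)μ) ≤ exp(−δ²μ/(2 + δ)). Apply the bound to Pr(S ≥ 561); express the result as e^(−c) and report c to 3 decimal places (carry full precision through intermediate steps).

Write 561 = (1 + δ)μ, so δ = 561/338.396 − 1 = 0.657821…
Then the exponent is δ²μ/(2 + δ) = (561 − μ)² / (μ·(2 + δ)) = 55.095354.

55.095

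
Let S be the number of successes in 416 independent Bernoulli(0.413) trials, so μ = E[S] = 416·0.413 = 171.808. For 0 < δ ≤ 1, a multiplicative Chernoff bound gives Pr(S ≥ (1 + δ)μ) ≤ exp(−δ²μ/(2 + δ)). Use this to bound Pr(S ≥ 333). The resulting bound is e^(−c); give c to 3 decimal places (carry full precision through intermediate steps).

Write 333 = (1 + δ)μ, so δ = 333/171.808 − 1 = 0.9382101…
Then the exponent is δ²μ/(2 + δ) = (333 − μ)² / (μ·(2 + δ)) = 51.470779.

51.471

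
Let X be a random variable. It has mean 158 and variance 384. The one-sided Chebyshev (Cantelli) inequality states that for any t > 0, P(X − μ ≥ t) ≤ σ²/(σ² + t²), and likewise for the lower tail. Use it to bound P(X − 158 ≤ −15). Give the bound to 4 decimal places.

Here σ² = 384 and t = 15, so σ² + t² = 609.
Cantelli's bound: 384/609 = 0.6305.

0.6305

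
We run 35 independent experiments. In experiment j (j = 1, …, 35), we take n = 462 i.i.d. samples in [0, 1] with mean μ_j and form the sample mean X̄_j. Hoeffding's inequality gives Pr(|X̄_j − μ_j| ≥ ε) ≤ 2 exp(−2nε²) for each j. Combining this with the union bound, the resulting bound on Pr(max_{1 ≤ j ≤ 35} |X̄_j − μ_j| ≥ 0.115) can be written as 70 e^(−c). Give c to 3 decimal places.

Union bound over the 35 events: Pr(max_{1 ≤ j ≤ 35} |X̄_j − μ_j| ≥ 0.115) ≤ 35·2·exp(−2nε²) = 70 exp(−2·462·0.115²).
So c = 2·462·0.115² = 12.2199.

12.220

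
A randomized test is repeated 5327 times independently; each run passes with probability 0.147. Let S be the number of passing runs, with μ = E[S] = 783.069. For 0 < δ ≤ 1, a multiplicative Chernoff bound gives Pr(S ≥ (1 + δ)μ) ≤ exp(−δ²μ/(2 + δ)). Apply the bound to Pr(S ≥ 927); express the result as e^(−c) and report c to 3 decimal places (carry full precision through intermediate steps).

12.114

Write 927 = (1 + δ)μ, so δ = 927/783.069 − 1 = 0.1838037…
Then the exponent is δ²μ/(2 + δ) = (927 − μ)² / (μ·(2 + δ)) = 12.114209.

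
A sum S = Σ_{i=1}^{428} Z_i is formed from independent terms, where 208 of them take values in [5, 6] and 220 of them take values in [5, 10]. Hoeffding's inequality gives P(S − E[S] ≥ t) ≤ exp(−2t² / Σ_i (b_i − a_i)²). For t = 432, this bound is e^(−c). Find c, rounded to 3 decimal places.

65.390

Σ(b_i − a_i)² = 208·1² + 220·5² = 5708.
c = 2t² / 5708 = 2·432² / 5708 = 65.3903.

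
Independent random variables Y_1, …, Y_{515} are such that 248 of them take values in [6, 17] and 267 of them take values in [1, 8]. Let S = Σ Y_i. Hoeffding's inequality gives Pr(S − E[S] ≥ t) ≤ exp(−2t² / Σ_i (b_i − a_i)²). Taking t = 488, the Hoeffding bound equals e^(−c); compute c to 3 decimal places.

Σ(b_i − a_i)² = 248·11² + 267·7² = 43091.
c = 2t² / 43091 = 2·488² / 43091 = 11.0531.

11.053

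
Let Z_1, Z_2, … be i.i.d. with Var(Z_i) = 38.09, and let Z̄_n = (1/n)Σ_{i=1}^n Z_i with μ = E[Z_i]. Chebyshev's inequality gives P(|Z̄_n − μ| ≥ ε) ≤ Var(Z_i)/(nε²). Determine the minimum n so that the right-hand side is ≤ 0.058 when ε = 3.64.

Require 38.09/(n·3.64²) ≤ 0.058, i.e. n ≥ 38.09/(0.058·3.64²) = 49.566.
The smallest integer n is 50.

50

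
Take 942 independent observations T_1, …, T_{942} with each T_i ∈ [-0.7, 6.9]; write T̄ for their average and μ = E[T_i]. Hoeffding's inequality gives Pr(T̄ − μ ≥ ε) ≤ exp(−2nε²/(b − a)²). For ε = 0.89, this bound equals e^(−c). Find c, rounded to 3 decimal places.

25.837

c = 2nε²/(b − a)² = 2·942·0.89² / 7.6² = 25.8365.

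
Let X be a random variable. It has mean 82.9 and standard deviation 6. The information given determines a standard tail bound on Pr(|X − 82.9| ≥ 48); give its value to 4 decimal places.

Mean and variance are known, so Chebyshev's inequality applies.
Chebyshev: Pr(|X − μ| ≥ t) ≤ Var(X)/t².
Var(X) = σ² = 6² = 36.
Bound = 36 / 2304 = 0.0156.

0.0156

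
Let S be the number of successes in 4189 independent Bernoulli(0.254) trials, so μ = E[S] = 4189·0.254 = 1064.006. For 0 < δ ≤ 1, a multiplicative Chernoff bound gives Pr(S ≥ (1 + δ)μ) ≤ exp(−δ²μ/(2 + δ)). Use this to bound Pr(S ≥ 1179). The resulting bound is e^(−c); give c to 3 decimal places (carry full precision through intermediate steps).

Write 1179 = (1 + δ)μ, so δ = 1179/1064.006 − 1 = 0.1080765…
Then the exponent is δ²μ/(2 + δ) = (1179 − μ)² / (μ·(2 + δ)) = 5.895490.

5.895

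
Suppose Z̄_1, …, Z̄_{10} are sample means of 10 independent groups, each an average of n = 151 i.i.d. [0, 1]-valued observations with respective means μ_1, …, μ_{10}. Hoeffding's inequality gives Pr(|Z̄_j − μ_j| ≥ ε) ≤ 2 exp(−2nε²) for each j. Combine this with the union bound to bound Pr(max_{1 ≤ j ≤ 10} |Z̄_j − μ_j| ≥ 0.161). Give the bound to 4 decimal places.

Per-experiment Hoeffding bound: 2·exp(−2·151·0.161²) = 2·exp(−7.82814) = 0.00079673.
Union bound over 10 events: 10·0.00079673 = 0.00797.

0.0080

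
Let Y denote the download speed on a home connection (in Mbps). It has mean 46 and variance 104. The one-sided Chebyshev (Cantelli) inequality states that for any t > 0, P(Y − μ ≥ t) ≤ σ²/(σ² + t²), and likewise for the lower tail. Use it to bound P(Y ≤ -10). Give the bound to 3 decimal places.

0.032

Here σ² = 104 and t = 56, so σ² + t² = 3240.
Cantelli's bound: 104/3240 = 0.0321.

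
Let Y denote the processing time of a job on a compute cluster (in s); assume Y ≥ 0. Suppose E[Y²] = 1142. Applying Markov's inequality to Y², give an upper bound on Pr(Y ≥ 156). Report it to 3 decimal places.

Since Y ≥ 0, the event {Y ≥ 156} is the same as {Y² ≥ 24336}.
Markov's inequality applied to Y² gives Pr(Y² ≥ 24336) ≤ E[Y²]/24336 = 1142/24336 = 0.0469.

0.047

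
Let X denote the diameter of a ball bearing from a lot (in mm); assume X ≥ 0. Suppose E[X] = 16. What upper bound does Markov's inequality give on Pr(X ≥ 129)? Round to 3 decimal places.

Markov's inequality: for a non-negative random variable, Pr(X ≥ a) ≤ E[X]/a.
Here E[X] = 16 and a = 129, so the bound is 16/129 = 0.1240.

0.124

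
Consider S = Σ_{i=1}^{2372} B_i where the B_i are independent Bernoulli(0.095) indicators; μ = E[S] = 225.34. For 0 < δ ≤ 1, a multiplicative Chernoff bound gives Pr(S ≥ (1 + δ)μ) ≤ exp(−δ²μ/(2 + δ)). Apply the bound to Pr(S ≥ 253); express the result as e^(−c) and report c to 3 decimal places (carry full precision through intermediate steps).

1.599

Write 253 = (1 + δ)μ, so δ = 253/225.34 − 1 = 0.1227478…
Then the exponent is δ²μ/(2 + δ) = (253 − μ)² / (μ·(2 + δ)) = 1.599439.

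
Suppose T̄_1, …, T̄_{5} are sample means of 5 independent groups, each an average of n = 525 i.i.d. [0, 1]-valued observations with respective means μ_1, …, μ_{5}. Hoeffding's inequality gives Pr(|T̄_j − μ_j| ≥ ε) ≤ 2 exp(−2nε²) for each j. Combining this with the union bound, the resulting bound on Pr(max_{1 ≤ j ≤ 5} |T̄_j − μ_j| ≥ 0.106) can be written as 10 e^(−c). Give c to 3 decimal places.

Union bound over the 5 events: Pr(max_{1 ≤ j ≤ 5} |T̄_j − μ_j| ≥ 0.106) ≤ 5·2·exp(−2nε²) = 10 exp(−2·525·0.106²).
So c = 2·525·0.106² = 11.7978.

11.798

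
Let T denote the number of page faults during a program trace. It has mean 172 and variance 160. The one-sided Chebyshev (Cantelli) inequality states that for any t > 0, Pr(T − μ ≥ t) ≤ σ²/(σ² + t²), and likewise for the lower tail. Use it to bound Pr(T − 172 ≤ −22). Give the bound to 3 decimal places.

0.248

Here σ² = 160 and t = 22, so σ² + t² = 644.
Cantelli's bound: 160/644 = 0.2484.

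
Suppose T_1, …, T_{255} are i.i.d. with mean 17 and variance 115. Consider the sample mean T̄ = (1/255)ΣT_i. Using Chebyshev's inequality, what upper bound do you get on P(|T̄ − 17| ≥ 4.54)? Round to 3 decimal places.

0.022

Var(T̄) = Var(T_i)/n = 115/255 = 0.45098.
Chebyshev: P(|T̄ − 17| ≥ 4.54) ≤ Var(T̄)/(4.54)² = 115/(255·4.54²) = 0.0219.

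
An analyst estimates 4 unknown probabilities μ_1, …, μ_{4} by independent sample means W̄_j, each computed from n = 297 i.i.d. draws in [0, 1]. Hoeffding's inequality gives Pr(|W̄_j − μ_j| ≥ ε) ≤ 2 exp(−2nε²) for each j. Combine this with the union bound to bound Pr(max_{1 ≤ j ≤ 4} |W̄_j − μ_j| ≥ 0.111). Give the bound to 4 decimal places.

0.0053

Per-experiment Hoeffding bound: 2·exp(−2·297·0.111²) = 2·exp(−7.31867) = 0.0013261.
Union bound over 4 events: 4·0.0013261 = 0.00530.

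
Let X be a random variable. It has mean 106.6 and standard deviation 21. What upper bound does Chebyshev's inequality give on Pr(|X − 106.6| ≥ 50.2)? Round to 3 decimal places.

0.175

Chebyshev: Pr(|X − μ| ≥ t) ≤ Var(X)/t².
Var(X) = σ² = 21² = 441.
Bound = 441 / 2520.04 = 0.1750.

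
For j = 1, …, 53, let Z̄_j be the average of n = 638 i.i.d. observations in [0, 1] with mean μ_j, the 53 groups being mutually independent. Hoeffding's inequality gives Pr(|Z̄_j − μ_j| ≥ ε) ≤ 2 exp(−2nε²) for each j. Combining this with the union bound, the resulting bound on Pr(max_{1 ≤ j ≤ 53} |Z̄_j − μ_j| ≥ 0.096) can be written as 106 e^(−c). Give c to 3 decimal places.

Union bound over the 53 events: Pr(max_{1 ≤ j ≤ 53} |Z̄_j − μ_j| ≥ 0.096) ≤ 53·2·exp(−2nε²) = 106 exp(−2·638·0.096²).
So c = 2·638·0.096² = 11.7596.

11.760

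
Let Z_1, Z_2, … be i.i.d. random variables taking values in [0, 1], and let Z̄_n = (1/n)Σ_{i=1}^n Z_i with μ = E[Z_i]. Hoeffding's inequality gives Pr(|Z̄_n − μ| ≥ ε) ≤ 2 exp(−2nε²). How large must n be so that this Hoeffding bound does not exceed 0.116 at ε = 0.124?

93

Require 2·exp(−2nε²) ≤ 0.116, i.e. 2nε² ≥ ln(2/0.116) = 2.847312.
So n ≥ 2.847312 / (2·0.124²) = 92.589.
The smallest integer n is 93.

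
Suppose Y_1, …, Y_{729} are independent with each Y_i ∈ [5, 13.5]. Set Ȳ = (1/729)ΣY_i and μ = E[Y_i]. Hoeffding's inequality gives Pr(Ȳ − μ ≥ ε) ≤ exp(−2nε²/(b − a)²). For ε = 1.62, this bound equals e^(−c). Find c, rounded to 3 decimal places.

c = 2nε²/(b − a)² = 2·729·1.62² / 8.5² = 52.9602.

52.960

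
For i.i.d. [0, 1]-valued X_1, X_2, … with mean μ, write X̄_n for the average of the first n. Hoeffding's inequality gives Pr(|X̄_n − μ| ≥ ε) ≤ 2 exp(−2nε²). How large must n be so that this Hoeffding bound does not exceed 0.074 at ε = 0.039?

1084

Require 2·exp(−2nε²) ≤ 0.074, i.e. 2nε² ≥ ln(2/0.074) = 3.296837.
So n ≥ 3.296837 / (2·0.039²) = 1083.773.
The smallest integer n is 1084.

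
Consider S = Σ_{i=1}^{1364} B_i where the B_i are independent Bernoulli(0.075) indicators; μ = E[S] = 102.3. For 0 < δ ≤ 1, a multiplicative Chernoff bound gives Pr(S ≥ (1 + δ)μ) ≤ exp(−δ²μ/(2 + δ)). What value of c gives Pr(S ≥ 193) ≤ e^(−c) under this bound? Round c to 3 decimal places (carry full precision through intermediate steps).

Write 193 = (1 + δ)μ, so δ = 193/102.3 − 1 = 0.886608…
Then the exponent is δ²μ/(2 + δ) = (193 − μ)² / (μ·(2 + δ)) = 27.858077.

27.858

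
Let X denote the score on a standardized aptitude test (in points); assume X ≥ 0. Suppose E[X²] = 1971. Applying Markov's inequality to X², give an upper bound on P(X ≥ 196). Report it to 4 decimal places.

0.0513

Since X ≥ 0, the event {X ≥ 196} is the same as {X² ≥ 38416}.
Markov's inequality applied to X² gives P(X² ≥ 38416) ≤ E[X²]/38416 = 1971/38416 = 0.0513.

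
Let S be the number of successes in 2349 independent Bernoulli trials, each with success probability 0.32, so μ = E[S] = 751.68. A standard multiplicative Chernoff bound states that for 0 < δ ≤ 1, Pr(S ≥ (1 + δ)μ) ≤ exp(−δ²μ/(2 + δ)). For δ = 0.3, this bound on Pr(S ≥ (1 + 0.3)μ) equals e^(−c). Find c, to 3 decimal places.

c = δ²μ/(2 + δ) = 0.3²·751.68/(2 + 0.3) = 29.4136.

29.414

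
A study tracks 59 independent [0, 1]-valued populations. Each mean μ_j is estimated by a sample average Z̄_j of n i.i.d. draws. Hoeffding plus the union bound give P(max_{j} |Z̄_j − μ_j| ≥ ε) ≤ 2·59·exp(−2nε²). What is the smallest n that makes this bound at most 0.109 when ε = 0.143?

171

Need 2·59·exp(−2nε²) ≤ 0.109, i.e. exp(−2nε²) ≤ 0.109/118.
So 2nε² ≥ ln(118/0.109) = 6.987092.
Hence n ≥ 6.987092/(2·0.143²) = 170.842.
The smallest integer n is 171.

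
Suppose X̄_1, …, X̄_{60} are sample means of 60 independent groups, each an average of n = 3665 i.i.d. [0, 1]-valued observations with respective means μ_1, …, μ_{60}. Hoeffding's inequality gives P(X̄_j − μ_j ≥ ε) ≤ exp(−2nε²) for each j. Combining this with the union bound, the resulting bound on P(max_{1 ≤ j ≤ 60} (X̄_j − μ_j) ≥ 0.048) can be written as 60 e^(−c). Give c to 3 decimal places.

16.888

Union bound over the 60 events: P(max_{1 ≤ j ≤ 60} (X̄_j − μ_j) ≥ 0.048) ≤ 60·exp(−2nε²) = 60 exp(−2·3665·0.048²).
So c = 2·3665·0.048² = 16.8883.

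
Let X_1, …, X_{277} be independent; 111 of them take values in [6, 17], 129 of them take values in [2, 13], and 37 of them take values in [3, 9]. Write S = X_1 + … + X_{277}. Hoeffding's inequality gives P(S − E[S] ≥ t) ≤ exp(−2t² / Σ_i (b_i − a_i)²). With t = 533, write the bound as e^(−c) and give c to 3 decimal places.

18.707

Σ(b_i − a_i)² = 111·11² + 129·11² + 37·6² = 30372.
c = 2t² / 30372 = 2·533² / 30372 = 18.7073.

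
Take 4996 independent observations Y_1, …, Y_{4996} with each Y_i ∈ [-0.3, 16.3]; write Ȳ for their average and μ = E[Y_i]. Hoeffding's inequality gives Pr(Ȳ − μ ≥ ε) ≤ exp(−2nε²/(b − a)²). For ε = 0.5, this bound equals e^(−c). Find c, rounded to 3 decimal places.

c = 2nε²/(b − a)² = 2·4996·0.5² / 16.6² = 9.0652.

9.065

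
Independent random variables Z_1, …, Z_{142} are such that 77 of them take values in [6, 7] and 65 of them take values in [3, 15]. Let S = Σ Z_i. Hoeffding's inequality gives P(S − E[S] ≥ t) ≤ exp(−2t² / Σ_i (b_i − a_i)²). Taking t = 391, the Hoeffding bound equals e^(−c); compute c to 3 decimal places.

Σ(b_i − a_i)² = 77·1² + 65·12² = 9437.
c = 2t² / 9437 = 2·391² / 9437 = 32.4003.

32.400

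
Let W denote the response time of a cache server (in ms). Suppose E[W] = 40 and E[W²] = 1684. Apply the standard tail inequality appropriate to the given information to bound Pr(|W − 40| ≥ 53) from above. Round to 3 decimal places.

0.030

The first two moments determine the variance, so Chebyshev's inequality is the sharpest standard bound available.
Var(W) = E[W²] − (E[W])² = 1684 − 1600 = 84.
Chebyshev's inequality: Pr(|W − μ| ≥ t) ≤ Var(W)/t² = 84/2809 = 0.0299.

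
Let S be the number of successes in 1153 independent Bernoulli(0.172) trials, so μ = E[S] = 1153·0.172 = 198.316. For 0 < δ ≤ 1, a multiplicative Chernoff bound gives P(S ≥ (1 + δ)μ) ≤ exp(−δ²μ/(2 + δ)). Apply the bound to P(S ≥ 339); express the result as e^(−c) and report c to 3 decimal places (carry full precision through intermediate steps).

36.835

Write 339 = (1 + δ)μ, so δ = 339/198.316 − 1 = 0.7093931…
Then the exponent is δ²μ/(2 + δ) = (339 − μ)² / (μ·(2 + δ)) = 36.834913.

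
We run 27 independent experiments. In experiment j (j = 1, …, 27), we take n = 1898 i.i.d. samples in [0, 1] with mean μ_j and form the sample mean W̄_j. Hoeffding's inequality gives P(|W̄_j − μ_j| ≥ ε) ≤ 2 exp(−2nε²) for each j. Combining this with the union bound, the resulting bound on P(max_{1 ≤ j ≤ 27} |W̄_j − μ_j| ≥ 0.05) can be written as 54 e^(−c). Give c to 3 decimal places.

9.490

Union bound over the 27 events: P(max_{1 ≤ j ≤ 27} |W̄_j − μ_j| ≥ 0.05) ≤ 27·2·exp(−2nε²) = 54 exp(−2·1898·0.05²).
So c = 2·1898·0.05² = 9.4900.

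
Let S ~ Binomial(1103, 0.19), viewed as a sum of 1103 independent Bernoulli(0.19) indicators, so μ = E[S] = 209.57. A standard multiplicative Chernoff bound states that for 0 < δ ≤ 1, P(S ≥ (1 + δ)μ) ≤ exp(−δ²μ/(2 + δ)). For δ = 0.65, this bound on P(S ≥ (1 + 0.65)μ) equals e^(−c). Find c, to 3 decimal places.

c = δ²μ/(2 + δ) = 0.65²·209.57/(2 + 0.65) = 33.4126.

33.413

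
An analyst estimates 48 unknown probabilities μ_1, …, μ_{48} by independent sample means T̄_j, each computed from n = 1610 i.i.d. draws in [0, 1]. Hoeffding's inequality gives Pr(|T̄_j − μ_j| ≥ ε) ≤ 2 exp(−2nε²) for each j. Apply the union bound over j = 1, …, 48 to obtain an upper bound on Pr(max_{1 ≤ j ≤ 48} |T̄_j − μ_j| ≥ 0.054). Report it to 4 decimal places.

0.0080

Per-experiment Hoeffding bound: 2·exp(−2·1610·0.054²) = 2·exp(−9.38952) = 0.00016719.
Union bound over 48 events: 48·0.00016719 = 0.00803.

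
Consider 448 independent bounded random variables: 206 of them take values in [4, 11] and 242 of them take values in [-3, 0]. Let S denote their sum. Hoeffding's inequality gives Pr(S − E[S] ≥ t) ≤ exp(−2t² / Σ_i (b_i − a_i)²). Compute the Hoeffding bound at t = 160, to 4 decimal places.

Σ(b_i − a_i)² = 206·7² + 242·3² = 12272.
Exponent = 2·160² / 12272 = 4.17210.
Bound = exp(−4.17210) = 0.01542.

0.0154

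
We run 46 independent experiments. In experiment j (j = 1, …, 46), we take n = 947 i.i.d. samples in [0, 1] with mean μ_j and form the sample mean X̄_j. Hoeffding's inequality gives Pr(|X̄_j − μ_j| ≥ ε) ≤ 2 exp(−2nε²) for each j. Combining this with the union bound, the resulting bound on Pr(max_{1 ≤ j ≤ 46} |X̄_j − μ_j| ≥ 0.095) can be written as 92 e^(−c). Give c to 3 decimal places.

Union bound over the 46 events: Pr(max_{1 ≤ j ≤ 46} |X̄_j − μ_j| ≥ 0.095) ≤ 46·2·exp(−2nε²) = 92 exp(−2·947·0.095²).
So c = 2·947·0.095² = 17.0934.

17.093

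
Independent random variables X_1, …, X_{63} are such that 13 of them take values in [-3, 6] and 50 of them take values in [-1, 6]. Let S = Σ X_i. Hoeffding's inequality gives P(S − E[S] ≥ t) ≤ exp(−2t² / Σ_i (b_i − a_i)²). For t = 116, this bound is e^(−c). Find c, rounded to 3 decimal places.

7.683

Σ(b_i − a_i)² = 13·9² + 50·7² = 3503.
c = 2t² / 3503 = 2·116² / 3503 = 7.6826.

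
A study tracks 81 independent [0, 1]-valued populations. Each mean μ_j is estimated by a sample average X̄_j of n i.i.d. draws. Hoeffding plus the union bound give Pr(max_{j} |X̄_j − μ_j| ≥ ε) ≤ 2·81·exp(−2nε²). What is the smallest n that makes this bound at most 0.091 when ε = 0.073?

Need 2·81·exp(−2nε²) ≤ 0.091, i.e. exp(−2nε²) ≤ 0.091/162.
So 2nε² ≥ ln(162/0.091) = 7.484492.
Hence n ≥ 7.484492/(2·0.073²) = 702.242.
The smallest integer n is 703.

703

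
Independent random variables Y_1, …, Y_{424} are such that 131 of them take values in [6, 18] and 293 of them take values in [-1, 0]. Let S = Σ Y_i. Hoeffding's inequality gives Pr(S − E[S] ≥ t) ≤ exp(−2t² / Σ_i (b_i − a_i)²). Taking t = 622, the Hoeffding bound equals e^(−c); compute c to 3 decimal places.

Σ(b_i − a_i)² = 131·12² + 293·1² = 19157.
c = 2t² / 19157 = 2·622² / 19157 = 40.3909.

40.391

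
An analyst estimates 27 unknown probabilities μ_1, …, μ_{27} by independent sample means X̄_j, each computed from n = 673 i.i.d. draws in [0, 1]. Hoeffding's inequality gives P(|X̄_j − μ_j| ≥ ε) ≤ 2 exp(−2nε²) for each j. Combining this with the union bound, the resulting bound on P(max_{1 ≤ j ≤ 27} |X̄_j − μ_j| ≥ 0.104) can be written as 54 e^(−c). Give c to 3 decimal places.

14.558

Union bound over the 27 events: P(max_{1 ≤ j ≤ 27} |X̄_j − μ_j| ≥ 0.104) ≤ 27·2·exp(−2nε²) = 54 exp(−2·673·0.104²).
So c = 2·673·0.104² = 14.5583.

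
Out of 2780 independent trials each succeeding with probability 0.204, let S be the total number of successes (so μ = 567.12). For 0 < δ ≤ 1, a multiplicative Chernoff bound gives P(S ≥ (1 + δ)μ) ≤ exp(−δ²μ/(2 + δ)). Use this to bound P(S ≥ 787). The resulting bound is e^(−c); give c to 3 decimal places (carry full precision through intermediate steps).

Write 787 = (1 + δ)μ, so δ = 787/567.12 − 1 = 0.3877134…
Then the exponent is δ²μ/(2 + δ) = (787 − μ)² / (μ·(2 + δ)) = 35.703789.

35.704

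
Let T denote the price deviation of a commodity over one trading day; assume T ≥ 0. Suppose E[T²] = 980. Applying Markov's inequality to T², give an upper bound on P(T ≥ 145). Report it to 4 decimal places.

0.0466

Since T ≥ 0, the event {T ≥ 145} is the same as {T² ≥ 21025}.
Markov's inequality applied to T² gives P(T² ≥ 21025) ≤ E[T²]/21025 = 980/21025 = 0.0466.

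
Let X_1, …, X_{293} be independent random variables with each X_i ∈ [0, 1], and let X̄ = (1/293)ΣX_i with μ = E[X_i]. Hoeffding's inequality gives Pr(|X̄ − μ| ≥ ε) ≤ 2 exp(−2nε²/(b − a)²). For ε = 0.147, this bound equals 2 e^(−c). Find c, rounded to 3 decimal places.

12.663

c = 2nε²/(b − a)² = 2·293·0.147² / 1² = 12.6629.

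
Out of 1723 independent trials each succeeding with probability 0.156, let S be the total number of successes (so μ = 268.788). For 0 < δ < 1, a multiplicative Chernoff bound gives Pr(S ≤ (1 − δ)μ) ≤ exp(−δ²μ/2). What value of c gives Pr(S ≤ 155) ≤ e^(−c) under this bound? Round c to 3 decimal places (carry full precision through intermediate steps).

Write 155 = (1 − δ)μ, so δ = 1 − 155/268.788 = 0.4233374…
Then the exponent is δ²μ/2 = (μ − 155)²/(2μ) = 24.085355.

24.085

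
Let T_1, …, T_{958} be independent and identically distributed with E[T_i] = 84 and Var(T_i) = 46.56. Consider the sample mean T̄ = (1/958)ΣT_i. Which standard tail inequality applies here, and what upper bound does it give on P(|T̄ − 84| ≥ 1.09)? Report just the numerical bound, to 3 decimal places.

With mean and variance of each term known, Chebyshev's inequality bounds the deviation of the sum (or sample mean).
Var(T̄) = Var(T_i)/n = 46.56/958 = 0.048601.
Chebyshev: P(|T̄ − 84| ≥ 1.09) ≤ Var(T̄)/(1.09)² = 46.56/(958·1.09²) = 0.0409.

0.041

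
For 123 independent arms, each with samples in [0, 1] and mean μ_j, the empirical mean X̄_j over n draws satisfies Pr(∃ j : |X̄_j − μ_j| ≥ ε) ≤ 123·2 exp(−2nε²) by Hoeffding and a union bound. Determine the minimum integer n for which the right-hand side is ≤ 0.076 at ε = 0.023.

7640

Need 2·123·exp(−2nε²) ≤ 0.076, i.e. exp(−2nε²) ≤ 0.076/246.
So 2nε² ≥ ln(246/0.076) = 8.082353.
Hence n ≥ 8.082353/(2·0.023²) = 7639.275.
The smallest integer n is 7640.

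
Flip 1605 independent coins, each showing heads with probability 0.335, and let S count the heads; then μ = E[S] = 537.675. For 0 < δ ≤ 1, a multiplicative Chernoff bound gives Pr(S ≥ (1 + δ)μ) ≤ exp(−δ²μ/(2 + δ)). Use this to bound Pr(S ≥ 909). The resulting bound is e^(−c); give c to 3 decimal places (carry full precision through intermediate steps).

95.310

Write 909 = (1 + δ)μ, so δ = 909/537.675 − 1 = 0.6906124…
Then the exponent is δ²μ/(2 + δ) = (909 − μ)² / (μ·(2 + δ)) = 95.309766.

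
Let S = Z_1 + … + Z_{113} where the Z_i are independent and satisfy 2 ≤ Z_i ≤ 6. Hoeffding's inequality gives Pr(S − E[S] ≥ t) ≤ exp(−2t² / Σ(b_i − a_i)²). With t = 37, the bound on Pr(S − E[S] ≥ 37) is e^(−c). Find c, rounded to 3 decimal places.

Σ(b_i − a_i)² = 113·(4)² = 1808.
c = 2t²/1808 = 2·37²/1808 = 1.5144.

1.514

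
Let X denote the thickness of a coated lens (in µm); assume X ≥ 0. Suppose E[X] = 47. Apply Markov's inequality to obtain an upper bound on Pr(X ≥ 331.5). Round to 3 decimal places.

Markov's inequality: for a non-negative random variable, Pr(X ≥ a) ≤ E[X]/a.
Here E[X] = 47 and a = 331.5, so the bound is 47/331.5 = 0.1418.

0.142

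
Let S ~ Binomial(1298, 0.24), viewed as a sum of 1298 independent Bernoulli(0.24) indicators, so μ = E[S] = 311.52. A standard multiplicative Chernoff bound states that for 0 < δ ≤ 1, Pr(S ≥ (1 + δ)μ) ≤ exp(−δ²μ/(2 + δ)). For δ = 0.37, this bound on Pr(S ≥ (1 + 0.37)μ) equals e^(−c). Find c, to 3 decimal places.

c = δ²μ/(2 + δ) = 0.37²·311.52/(2 + 0.37) = 17.9946.

17.995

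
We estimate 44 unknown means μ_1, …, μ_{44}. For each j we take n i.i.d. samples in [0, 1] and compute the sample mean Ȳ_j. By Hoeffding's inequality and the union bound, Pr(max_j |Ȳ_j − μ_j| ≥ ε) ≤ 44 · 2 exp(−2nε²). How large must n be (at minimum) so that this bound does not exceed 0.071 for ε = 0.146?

Need 2·44·exp(−2nε²) ≤ 0.071, i.e. exp(−2nε²) ≤ 0.071/88.
So 2nε² ≥ ln(88/0.071) = 7.122412.
Hence n ≥ 7.122412/(2·0.146²) = 167.067.
The smallest integer n is 168.

168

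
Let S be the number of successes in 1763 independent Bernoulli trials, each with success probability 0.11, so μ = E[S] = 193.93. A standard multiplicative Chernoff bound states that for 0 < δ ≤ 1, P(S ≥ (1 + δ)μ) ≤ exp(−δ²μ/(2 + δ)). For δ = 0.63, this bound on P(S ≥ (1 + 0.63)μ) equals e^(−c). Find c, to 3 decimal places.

29.266

c = δ²μ/(2 + δ) = 0.63²·193.93/(2 + 0.63) = 29.2665.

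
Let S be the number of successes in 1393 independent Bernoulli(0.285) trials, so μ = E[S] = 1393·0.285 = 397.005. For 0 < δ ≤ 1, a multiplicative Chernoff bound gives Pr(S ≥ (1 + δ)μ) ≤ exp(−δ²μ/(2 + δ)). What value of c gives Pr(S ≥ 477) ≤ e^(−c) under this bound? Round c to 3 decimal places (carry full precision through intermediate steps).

Write 477 = (1 + δ)μ, so δ = 477/397.005 − 1 = 0.2014962…
Then the exponent is δ²μ/(2 + δ) = (477 − μ)² / (μ·(2 + δ)) = 7.321697.

7.322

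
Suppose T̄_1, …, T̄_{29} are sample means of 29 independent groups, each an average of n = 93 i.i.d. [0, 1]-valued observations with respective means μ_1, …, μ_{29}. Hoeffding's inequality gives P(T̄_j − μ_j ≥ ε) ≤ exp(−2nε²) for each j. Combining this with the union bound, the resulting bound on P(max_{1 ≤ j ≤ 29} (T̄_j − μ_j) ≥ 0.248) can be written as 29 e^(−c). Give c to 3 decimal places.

Union bound over the 29 events: P(max_{1 ≤ j ≤ 29} (T̄_j − μ_j) ≥ 0.248) ≤ 29·exp(−2nε²) = 29 exp(−2·93·0.248²).
So c = 2·93·0.248² = 11.4397.

11.440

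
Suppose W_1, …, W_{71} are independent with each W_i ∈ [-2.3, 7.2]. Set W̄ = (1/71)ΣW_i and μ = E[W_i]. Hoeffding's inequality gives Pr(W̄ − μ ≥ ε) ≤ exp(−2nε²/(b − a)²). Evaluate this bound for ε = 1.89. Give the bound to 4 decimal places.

0.0036

Exponent: 2nε²/(b − a)² = 2·71·1.89² / 9.5² = 5.62037.
Bound = exp(−5.62037) = 0.00362.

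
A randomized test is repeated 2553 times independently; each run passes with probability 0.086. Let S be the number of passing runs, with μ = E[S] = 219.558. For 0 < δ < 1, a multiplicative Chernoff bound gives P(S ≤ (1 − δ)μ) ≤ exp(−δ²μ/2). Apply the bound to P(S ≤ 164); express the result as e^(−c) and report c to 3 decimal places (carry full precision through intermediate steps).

7.029

Write 164 = (1 − δ)μ, so δ = 1 − 164/219.558 = 0.2530448…
Then the exponent is δ²μ/2 = (μ − 164)²/(2μ) = 7.029330.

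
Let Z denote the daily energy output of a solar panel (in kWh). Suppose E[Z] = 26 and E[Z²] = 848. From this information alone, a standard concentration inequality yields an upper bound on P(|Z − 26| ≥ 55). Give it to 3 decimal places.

The first two moments determine the variance, so Chebyshev's inequality is the sharpest standard bound available.
Var(Z) = E[Z²] − (E[Z])² = 848 − 676 = 172.
Chebyshev's inequality: P(|Z − μ| ≥ t) ≤ Var(Z)/t² = 172/3025 = 0.0569.

0.057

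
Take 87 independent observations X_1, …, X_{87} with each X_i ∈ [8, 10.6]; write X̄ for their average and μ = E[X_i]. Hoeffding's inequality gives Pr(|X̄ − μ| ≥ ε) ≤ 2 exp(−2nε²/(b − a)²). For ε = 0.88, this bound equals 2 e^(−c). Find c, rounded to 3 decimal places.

c = 2nε²/(b − a)² = 2·87·0.88² / 2.6² = 19.9328.

19.933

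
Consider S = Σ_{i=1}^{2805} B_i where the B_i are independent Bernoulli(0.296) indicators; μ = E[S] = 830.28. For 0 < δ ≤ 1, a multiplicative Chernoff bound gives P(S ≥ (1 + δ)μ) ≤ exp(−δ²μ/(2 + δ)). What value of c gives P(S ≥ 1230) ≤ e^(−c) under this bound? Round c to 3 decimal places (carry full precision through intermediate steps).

77.551

Write 1230 = (1 + δ)μ, so δ = 1230/830.28 − 1 = 0.481428…
Then the exponent is δ²μ/(2 + δ) = (1230 − μ)² / (μ·(2 + δ)) = 77.550662.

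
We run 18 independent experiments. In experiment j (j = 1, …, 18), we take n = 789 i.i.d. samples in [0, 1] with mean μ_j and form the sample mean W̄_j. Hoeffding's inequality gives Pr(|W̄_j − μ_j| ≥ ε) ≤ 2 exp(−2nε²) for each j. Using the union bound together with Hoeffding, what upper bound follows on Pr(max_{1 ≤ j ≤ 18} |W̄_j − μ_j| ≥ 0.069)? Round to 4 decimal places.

Per-experiment Hoeffding bound: 2·exp(−2·789·0.069²) = 2·exp(−7.51286) = 0.001092.
Union bound over 18 events: 18·0.001092 = 0.01966.

0.0197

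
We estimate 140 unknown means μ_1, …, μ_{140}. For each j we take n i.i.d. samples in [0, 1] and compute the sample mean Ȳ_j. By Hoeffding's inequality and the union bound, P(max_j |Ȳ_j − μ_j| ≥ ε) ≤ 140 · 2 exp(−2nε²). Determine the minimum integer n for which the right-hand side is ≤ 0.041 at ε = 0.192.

Need 2·140·exp(−2nε²) ≤ 0.041, i.e. exp(−2nε²) ≤ 0.041/280.
So 2nε² ≥ ln(280/0.041) = 8.828973.
Hence n ≥ 8.828973/(2·0.192²) = 119.751.
The smallest integer n is 120.

120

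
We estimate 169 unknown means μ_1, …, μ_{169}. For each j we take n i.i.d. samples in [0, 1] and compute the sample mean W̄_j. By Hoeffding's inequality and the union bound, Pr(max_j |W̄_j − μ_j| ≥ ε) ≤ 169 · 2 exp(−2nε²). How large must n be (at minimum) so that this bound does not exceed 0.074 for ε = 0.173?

Need 2·169·exp(−2nε²) ≤ 0.074, i.e. exp(−2nε²) ≤ 0.074/338.
So 2nε² ≥ ln(338/0.074) = 8.426736.
Hence n ≥ 8.426736/(2·0.173²) = 140.779.
The smallest integer n is 141.

141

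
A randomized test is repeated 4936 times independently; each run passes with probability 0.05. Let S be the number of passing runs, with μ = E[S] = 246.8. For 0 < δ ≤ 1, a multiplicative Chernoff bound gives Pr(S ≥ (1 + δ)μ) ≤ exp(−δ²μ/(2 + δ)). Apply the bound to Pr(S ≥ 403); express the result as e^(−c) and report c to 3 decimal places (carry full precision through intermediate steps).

Write 403 = (1 + δ)μ, so δ = 403/246.8 − 1 = 0.6329011…
Then the exponent is δ²μ/(2 + δ) = (403 − μ)² / (μ·(2 + δ)) = 37.547615.

37.548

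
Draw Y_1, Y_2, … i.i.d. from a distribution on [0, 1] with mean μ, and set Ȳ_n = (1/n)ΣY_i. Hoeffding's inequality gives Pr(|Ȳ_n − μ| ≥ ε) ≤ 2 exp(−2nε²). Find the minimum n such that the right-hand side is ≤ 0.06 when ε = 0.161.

Require 2·exp(−2nε²) ≤ 0.06, i.e. 2nε² ≥ ln(2/0.06) = 3.506558.
So n ≥ 3.506558 / (2·0.161²) = 67.639.
The smallest integer n is 68.

68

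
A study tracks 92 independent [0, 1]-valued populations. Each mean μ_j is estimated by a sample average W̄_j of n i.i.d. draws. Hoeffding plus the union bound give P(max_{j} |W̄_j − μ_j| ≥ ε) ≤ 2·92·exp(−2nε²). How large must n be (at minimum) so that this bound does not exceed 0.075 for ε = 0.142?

194

Need 2·92·exp(−2nε²) ≤ 0.075, i.e. exp(−2nε²) ≤ 0.075/184.
So 2nε² ≥ ln(184/0.075) = 7.805203.
Hence n ≥ 7.805203/(2·0.142²) = 193.543.
The smallest integer n is 194.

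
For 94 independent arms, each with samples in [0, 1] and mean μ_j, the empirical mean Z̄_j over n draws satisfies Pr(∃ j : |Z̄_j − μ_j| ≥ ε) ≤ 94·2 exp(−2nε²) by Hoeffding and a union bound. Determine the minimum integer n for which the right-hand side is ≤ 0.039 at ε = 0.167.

Need 2·94·exp(−2nε²) ≤ 0.039, i.e. exp(−2nε²) ≤ 0.039/188.
So 2nε² ≥ ln(188/0.039) = 8.480636.
Hence n ≥ 8.480636/(2·0.167²) = 152.043.
The smallest integer n is 153.

153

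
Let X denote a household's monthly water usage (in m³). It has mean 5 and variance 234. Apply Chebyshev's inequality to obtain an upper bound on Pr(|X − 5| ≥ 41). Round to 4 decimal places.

Chebyshev: Pr(|X − μ| ≥ t) ≤ Var(X)/t².
Bound = 234 / 1681 = 0.1392.

0.1392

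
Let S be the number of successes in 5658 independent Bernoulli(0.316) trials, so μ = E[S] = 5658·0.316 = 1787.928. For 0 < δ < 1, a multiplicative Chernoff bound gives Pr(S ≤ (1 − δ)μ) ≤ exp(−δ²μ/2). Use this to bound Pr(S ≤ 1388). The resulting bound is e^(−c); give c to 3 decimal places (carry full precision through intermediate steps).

44.728

Write 1388 = (1 − δ)μ, so δ = 1 − 1388/1787.928 = 0.2236824…
Then the exponent is δ²μ/2 = (μ − 1388)²/(2μ) = 44.728425.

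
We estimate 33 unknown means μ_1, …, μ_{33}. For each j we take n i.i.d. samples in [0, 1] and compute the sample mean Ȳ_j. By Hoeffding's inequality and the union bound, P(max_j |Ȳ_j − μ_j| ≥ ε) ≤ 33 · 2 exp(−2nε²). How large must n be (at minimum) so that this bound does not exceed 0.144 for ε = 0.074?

Need 2·33·exp(−2nε²) ≤ 0.144, i.e. exp(−2nε²) ≤ 0.144/66.
So 2nε² ≥ ln(66/0.144) = 6.127597.
Hence n ≥ 6.127597/(2·0.074²) = 559.496.
The smallest integer n is 560.

560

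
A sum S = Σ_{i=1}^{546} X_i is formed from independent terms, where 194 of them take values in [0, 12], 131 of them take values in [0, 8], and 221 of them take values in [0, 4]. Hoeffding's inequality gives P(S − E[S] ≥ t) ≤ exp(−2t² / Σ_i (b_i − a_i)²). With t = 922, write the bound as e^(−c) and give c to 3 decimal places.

Σ(b_i − a_i)² = 194·12² + 131·8² + 221·4² = 39856.
c = 2t² / 39856 = 2·922² / 39856 = 42.6578.

42.658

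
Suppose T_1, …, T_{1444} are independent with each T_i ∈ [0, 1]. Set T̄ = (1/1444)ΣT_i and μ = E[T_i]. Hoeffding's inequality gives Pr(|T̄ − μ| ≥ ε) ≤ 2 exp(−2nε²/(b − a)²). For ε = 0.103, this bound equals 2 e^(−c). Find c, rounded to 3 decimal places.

c = 2nε²/(b − a)² = 2·1444·0.103² / 1² = 30.6388.

30.639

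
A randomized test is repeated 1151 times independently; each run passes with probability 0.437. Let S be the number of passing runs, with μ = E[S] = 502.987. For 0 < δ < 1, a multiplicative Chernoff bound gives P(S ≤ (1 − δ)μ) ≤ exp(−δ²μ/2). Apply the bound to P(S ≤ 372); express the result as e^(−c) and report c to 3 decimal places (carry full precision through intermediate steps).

Write 372 = (1 − δ)μ, so δ = 1 − 372/502.987 = 0.2604183…
Then the exponent is δ²μ/2 = (μ − 372)²/(2μ) = 17.055703.

17.056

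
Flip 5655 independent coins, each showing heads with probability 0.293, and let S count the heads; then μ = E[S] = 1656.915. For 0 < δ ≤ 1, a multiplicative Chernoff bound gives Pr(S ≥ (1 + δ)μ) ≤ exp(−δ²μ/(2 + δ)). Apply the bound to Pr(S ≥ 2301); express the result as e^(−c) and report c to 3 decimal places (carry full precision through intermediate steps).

Write 2301 = (1 + δ)μ, so δ = 2301/1656.915 − 1 = 0.3887254…
Then the exponent is δ²μ/(2 + δ) = (2301 − μ)² / (μ·(2 + δ)) = 104.814148.

104.814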